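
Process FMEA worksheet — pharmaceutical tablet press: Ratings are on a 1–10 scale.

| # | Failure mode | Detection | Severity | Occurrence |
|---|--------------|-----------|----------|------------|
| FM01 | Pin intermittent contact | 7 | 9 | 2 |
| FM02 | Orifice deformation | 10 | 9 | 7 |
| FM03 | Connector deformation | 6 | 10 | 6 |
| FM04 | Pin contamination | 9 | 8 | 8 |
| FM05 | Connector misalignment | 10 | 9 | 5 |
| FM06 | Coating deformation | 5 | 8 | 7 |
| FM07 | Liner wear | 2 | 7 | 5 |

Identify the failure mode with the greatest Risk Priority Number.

RPN = Severity × Occurrence × Detection:
  FM01: 9 × 2 × 7 = 126
  FM02: 9 × 7 × 10 = 630
  FM03: 10 × 6 × 6 = 360
  FM04: 8 × 8 × 9 = 576
  FM05: 9 × 5 × 10 = 450
  FM06: 8 × 7 × 5 = 280
  FM07: 7 × 5 × 2 = 70
Highest RPN is 630 → FM02.

FM02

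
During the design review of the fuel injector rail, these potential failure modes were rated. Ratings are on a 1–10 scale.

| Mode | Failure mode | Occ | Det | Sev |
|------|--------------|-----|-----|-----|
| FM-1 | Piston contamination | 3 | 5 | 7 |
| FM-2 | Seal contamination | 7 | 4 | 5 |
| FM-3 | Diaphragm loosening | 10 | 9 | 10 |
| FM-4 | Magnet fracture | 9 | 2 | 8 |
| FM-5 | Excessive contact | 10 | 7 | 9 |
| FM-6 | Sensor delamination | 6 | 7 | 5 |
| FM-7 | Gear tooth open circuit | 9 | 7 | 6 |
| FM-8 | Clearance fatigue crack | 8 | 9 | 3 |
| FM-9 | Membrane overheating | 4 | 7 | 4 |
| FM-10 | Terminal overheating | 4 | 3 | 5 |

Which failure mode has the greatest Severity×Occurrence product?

Criticality = Severity × Occurrence:
  FM-1: 7 × 3 = 21
  FM-2: 5 × 7 = 35
  FM-3: 10 × 10 = 100
  FM-4: 8 × 9 = 72
  FM-5: 9 × 10 = 90
  FM-6: 5 × 6 = 30
  FM-7: 6 × 9 = 54
  FM-8: 3 × 8 = 24
  FM-9: 4 × 4 = 16
  FM-10: 5 × 4 = 20
Highest criticality is 100 → FM-3.

FM-3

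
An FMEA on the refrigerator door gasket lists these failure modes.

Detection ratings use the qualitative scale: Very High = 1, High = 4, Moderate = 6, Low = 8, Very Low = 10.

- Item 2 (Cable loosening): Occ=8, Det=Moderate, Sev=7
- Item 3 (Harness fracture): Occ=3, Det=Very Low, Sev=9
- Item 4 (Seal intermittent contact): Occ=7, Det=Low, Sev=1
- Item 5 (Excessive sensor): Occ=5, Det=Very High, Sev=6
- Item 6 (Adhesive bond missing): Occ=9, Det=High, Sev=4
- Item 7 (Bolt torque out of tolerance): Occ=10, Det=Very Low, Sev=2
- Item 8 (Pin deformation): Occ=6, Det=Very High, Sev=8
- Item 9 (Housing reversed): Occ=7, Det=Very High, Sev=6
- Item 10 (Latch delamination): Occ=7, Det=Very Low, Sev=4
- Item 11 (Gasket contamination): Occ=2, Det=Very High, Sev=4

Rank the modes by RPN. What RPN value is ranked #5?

RPN = Severity × Occurrence × Detection:
  Item 2: 7 × 8 × 6 = 336
  Item 3: 9 × 3 × 10 = 270
  Item 4: 1 × 7 × 8 = 56
  Item 5: 6 × 5 × 1 = 30
  Item 6: 4 × 9 × 4 = 144
  Item 7: 2 × 10 × 10 = 200
  Item 8: 8 × 6 × 1 = 48
  Item 9: 6 × 7 × 1 = 42
  Item 10: 4 × 7 × 10 = 280
  Item 11: 4 × 2 × 1 = 8
Sorted descending: 336, 280, 270, 200, 144, 56, 48, 42, 30, 8.
The fifth-highest RPN is 144 (Item 6).

144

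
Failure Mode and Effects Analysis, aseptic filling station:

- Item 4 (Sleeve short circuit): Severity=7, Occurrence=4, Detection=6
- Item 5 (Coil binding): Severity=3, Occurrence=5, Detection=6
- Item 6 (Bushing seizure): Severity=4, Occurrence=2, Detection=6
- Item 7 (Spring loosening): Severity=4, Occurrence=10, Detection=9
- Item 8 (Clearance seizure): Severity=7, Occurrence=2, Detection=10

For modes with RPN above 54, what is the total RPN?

RPN = Severity × Occurrence × Detection:
  Item 4: 7 × 4 × 6 = 168
  Item 5: 3 × 5 × 6 = 90
  Item 6: 4 × 2 × 6 = 48
  Item 7: 4 × 10 × 9 = 360
  Item 8: 7 × 2 × 10 = 140
RPN > 54: Item 4 (168), Item 5 (90), Item 7 (360), Item 8 (140).
Sum: 168 + 90 + 360 + 140 = 758.

758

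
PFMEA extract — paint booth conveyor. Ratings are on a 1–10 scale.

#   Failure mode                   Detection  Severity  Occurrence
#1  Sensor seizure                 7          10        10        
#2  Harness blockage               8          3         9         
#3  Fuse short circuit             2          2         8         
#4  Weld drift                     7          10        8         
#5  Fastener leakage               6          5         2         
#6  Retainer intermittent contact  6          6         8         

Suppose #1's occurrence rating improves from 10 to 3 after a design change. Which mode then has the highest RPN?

#4

RPN = Severity × Occurrence × Detection:
  #1: 10 × 10 × 7 = 700
  #2: 3 × 9 × 8 = 216
  #3: 2 × 8 × 2 = 32
  #4: 10 × 8 × 7 = 560
  #5: 5 × 2 × 6 = 60
  #6: 6 × 8 × 6 = 288
After action: #1 → 10 × 3 × 7 = 210.
Revised RPNs: #4=560, #6=288, #2=216, #1=210, #5=60, #3=32.
Highest is now #4 (560).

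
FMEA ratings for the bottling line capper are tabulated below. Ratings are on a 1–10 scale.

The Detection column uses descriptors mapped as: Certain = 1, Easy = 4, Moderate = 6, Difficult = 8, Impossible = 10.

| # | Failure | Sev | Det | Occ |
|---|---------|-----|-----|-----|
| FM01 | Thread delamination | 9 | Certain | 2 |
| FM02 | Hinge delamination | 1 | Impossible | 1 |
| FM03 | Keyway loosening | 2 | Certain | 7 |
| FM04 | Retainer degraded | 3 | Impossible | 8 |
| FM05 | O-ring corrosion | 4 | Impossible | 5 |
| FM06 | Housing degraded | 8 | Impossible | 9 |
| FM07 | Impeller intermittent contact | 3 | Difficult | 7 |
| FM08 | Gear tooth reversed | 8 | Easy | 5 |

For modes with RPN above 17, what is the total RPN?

RPN = Severity × Occurrence × Detection:
  FM01: 9 × 2 × 1 = 18
  FM02: 1 × 1 × 10 = 10
  FM03: 2 × 7 × 1 = 14
  FM04: 3 × 8 × 10 = 240
  FM05: 4 × 5 × 10 = 200
  FM06: 8 × 9 × 10 = 720
  FM07: 3 × 7 × 8 = 168
  FM08: 8 × 5 × 4 = 160
RPN > 17: FM01 (18), FM04 (240), FM05 (200), FM06 (720), FM07 (168), FM08 (160).
Sum: 18 + 240 + 200 + 720 + 168 + 160 = 1506.

1506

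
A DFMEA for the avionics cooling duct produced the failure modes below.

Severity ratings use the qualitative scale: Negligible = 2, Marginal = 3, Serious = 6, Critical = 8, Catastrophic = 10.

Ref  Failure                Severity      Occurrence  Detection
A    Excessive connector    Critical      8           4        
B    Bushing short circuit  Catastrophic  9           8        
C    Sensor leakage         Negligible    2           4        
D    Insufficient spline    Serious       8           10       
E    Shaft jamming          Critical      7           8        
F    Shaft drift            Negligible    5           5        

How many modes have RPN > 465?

RPN = Severity × Occurrence × Detection:
  A: 8 × 8 × 4 = 256
  B: 10 × 9 × 8 = 720
  C: 2 × 2 × 4 = 16
  D: 6 × 8 × 10 = 480
  E: 8 × 7 × 8 = 448
  F: 2 × 5 × 5 = 50
Modes with RPN > 465: B (720), D (480) → 2.

2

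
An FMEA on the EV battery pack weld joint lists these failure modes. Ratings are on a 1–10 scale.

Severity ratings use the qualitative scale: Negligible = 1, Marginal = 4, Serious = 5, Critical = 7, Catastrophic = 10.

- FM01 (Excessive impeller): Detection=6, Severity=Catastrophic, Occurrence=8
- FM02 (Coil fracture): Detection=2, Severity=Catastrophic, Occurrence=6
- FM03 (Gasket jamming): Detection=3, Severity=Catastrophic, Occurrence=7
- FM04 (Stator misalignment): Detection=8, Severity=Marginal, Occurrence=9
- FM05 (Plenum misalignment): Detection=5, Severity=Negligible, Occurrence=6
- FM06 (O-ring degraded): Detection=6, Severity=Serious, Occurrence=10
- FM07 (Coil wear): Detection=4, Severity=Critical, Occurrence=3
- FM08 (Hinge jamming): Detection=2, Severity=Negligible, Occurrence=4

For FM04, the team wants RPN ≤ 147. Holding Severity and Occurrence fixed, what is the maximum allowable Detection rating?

4

FM04: S=4, O=9, D=8 → current RPN = 288.
Fixed product = 36. Need 36 × D ≤ 147, so D ≤ 147/36 = 4.08.
Maximum integer Detection rating = 4 (gives RPN 144; D=5 would give 180 > 147).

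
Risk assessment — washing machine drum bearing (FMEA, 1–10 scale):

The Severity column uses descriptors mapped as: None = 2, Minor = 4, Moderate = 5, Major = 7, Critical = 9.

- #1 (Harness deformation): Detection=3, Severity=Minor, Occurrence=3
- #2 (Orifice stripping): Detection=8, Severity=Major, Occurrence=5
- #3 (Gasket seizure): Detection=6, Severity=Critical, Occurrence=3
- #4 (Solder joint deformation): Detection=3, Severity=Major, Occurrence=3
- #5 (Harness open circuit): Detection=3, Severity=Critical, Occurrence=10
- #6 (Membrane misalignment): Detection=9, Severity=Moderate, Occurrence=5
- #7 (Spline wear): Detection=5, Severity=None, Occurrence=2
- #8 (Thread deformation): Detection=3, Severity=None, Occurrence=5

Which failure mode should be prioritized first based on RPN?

RPN = Severity × Occurrence × Detection:
  #1: 4 × 3 × 3 = 36
  #2: 7 × 5 × 8 = 280
  #3: 9 × 3 × 6 = 162
  #4: 7 × 3 × 3 = 63
  #5: 9 × 10 × 3 = 270
  #6: 5 × 5 × 9 = 225
  #7: 2 × 2 × 5 = 20
  #8: 2 × 5 × 3 = 30
Highest RPN is 280 → #2.

#2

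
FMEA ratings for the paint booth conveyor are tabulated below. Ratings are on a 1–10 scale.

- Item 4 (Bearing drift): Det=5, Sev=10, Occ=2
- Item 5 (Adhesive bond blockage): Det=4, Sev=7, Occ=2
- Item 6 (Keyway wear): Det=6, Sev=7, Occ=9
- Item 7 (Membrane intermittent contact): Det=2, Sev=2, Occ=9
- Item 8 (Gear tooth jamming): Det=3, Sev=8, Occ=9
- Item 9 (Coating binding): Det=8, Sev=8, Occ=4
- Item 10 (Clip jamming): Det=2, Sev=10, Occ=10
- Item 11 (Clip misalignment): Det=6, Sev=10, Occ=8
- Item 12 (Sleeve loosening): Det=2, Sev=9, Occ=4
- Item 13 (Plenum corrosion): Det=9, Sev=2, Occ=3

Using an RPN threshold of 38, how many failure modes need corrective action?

9

RPN = Severity × Occurrence × Detection:
  Item 4: 10 × 2 × 5 = 100
  Item 5: 7 × 2 × 4 = 56
  Item 6: 7 × 9 × 6 = 378
  Item 7: 2 × 9 × 2 = 36
  Item 8: 8 × 9 × 3 = 216
  Item 9: 8 × 4 × 8 = 256
  Item 10: 10 × 10 × 2 = 200
  Item 11: 10 × 8 × 6 = 480
  Item 12: 9 × 4 × 2 = 72
  Item 13: 2 × 3 × 9 = 54
Modes with RPN ≥ 38: Item 4 (100), Item 5 (56), Item 6 (378), Item 8 (216), Item 9 (256), Item 10 (200), Item 11 (480), Item 12 (72), Item 13 (54) → 9.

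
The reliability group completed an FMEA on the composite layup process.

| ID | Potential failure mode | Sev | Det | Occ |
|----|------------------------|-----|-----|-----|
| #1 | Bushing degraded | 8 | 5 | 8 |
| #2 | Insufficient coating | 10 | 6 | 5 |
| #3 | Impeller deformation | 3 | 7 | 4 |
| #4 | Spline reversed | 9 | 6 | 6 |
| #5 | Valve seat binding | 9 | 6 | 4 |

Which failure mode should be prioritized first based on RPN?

#4

RPN = Severity × Occurrence × Detection:
  #1: 8 × 8 × 5 = 320
  #2: 10 × 5 × 6 = 300
  #3: 3 × 4 × 7 = 84
  #4: 9 × 6 × 6 = 324
  #5: 9 × 4 × 6 = 216
Highest RPN is 324 → #4.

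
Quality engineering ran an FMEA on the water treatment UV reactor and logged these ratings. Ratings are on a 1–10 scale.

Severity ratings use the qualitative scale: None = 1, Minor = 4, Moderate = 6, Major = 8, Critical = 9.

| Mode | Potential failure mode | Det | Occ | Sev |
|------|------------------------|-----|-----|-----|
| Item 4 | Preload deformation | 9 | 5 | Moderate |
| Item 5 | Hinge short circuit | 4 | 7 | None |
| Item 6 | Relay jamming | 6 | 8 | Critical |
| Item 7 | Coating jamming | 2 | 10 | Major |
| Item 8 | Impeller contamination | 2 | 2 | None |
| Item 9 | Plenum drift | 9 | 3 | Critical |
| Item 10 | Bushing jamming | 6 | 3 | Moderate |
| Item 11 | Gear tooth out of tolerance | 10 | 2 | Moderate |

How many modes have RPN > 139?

RPN = Severity × Occurrence × Detection:
  Item 4: 6 × 5 × 9 = 270
  Item 5: 1 × 7 × 4 = 28
  Item 6: 9 × 8 × 6 = 432
  Item 7: 8 × 10 × 2 = 160
  Item 8: 1 × 2 × 2 = 4
  Item 9: 9 × 3 × 9 = 243
  Item 10: 6 × 3 × 6 = 108
  Item 11: 6 × 2 × 10 = 120
Modes with RPN > 139: Item 4 (270), Item 6 (432), Item 7 (160), Item 9 (243) → 4.

4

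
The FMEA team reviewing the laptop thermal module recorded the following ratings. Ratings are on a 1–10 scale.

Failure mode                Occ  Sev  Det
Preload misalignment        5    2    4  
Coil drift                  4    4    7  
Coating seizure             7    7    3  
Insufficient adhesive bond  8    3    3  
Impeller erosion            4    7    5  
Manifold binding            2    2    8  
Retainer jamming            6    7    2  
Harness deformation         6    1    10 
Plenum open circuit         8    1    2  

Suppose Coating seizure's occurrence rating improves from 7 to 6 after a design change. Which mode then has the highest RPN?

Impeller erosion

RPN = Severity × Occurrence × Detection:
  Preload misalignment: 2 × 5 × 4 = 40
  Coil drift: 4 × 4 × 7 = 112
  Coating seizure: 7 × 7 × 3 = 147
  Insufficient adhesive bond: 3 × 8 × 3 = 72
  Impeller erosion: 7 × 4 × 5 = 140
  Manifold binding: 2 × 2 × 8 = 32
  Retainer jamming: 7 × 6 × 2 = 84
  Harness deformation: 1 × 6 × 10 = 60
  Plenum open circuit: 1 × 8 × 2 = 16
After action: Coating seizure → 7 × 6 × 3 = 126.
Revised RPNs: Impeller erosion=140, Coating seizure=126, Coil drift=112, Retainer jamming=84, Insufficient adhesive bond=72, Harness deformation=60, Preload misalignment=40, Manifold binding=32, Plenum open circuit=16.
Highest is now Impeller erosion (140).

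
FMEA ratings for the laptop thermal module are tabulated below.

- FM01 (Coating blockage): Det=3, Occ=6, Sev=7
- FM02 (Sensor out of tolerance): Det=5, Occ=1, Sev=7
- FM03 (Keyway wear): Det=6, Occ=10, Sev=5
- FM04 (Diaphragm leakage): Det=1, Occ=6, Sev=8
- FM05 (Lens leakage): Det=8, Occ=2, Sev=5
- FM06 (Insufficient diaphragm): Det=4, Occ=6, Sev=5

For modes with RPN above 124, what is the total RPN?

RPN = Severity × Occurrence × Detection:
  FM01: 7 × 6 × 3 = 126
  FM02: 7 × 1 × 5 = 35
  FM03: 5 × 10 × 6 = 300
  FM04: 8 × 6 × 1 = 48
  FM05: 5 × 2 × 8 = 80
  FM06: 5 × 6 × 4 = 120
RPN > 124: FM01 (126), FM03 (300).
Sum: 126 + 300 = 426.

426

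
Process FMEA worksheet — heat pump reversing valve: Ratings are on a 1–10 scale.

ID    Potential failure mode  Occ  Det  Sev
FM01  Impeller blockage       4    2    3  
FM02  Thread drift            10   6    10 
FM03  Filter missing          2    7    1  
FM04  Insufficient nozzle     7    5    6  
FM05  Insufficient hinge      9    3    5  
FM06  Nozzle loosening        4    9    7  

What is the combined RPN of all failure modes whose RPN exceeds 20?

1221

RPN = Severity × Occurrence × Detection:
  FM01: 3 × 4 × 2 = 24
  FM02: 10 × 10 × 6 = 600
  FM03: 1 × 2 × 7 = 14
  FM04: 6 × 7 × 5 = 210
  FM05: 5 × 9 × 3 = 135
  FM06: 7 × 4 × 9 = 252
RPN > 20: FM01 (24), FM02 (600), FM04 (210), FM05 (135), FM06 (252).
Sum: 24 + 600 + 210 + 135 + 252 = 1221.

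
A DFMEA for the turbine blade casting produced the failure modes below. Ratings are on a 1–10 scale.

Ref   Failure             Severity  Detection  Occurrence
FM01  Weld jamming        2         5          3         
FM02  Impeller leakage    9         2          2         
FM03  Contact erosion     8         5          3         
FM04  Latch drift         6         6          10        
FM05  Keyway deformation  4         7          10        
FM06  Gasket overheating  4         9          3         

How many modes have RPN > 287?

RPN = Severity × Occurrence × Detection:
  FM01: 2 × 3 × 5 = 30
  FM02: 9 × 2 × 2 = 36
  FM03: 8 × 3 × 5 = 120
  FM04: 6 × 10 × 6 = 360
  FM05: 4 × 10 × 7 = 280
  FM06: 4 × 3 × 9 = 108
Modes with RPN > 287: FM04 (360) → 1.

1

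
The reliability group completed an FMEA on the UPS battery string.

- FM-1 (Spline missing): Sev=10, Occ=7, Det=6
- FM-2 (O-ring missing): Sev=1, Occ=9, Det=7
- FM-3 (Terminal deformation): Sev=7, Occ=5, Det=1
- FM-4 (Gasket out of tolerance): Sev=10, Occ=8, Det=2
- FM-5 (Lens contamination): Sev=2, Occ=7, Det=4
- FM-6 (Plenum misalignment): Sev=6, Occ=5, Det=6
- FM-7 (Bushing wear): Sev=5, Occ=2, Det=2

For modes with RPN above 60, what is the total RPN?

RPN = Severity × Occurrence × Detection:
  FM-1: 10 × 7 × 6 = 420
  FM-2: 1 × 9 × 7 = 63
  FM-3: 7 × 5 × 1 = 35
  FM-4: 10 × 8 × 2 = 160
  FM-5: 2 × 7 × 4 = 56
  FM-6: 6 × 5 × 6 = 180
  FM-7: 5 × 2 × 2 = 20
RPN > 60: FM-1 (420), FM-2 (63), FM-4 (160), FM-6 (180).
Sum: 420 + 63 + 160 + 180 = 823.

823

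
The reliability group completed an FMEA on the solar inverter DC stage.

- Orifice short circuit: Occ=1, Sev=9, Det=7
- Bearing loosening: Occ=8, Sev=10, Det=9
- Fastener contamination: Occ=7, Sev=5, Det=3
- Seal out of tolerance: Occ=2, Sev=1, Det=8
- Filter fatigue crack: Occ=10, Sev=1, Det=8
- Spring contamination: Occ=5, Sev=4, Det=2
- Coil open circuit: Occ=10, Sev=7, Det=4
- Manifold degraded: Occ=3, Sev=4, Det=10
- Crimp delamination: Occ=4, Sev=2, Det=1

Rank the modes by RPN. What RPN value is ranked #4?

RPN = Severity × Occurrence × Detection:
  Orifice short circuit: 9 × 1 × 7 = 63
  Bearing loosening: 10 × 8 × 9 = 720
  Fastener contamination: 5 × 7 × 3 = 105
  Seal out of tolerance: 1 × 2 × 8 = 16
  Filter fatigue crack: 1 × 10 × 8 = 80
  Spring contamination: 4 × 5 × 2 = 40
  Coil open circuit: 7 × 10 × 4 = 280
  Manifold degraded: 4 × 3 × 10 = 120
  Crimp delamination: 2 × 4 × 1 = 8
Sorted descending: 720, 280, 120, 105, 80, 63, 40, 16, 8.
The fourth-highest RPN is 105 (Fastener contamination).

105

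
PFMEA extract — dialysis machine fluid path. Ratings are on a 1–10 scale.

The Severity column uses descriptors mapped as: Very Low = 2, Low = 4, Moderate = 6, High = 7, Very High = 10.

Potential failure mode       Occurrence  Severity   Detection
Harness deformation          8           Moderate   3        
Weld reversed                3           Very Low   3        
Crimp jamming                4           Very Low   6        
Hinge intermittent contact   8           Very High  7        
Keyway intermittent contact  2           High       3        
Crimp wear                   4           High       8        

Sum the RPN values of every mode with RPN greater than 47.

RPN = Severity × Occurrence × Detection:
  Harness deformation: 6 × 8 × 3 = 144
  Weld reversed: 2 × 3 × 3 = 18
  Crimp jamming: 2 × 4 × 6 = 48
  Hinge intermittent contact: 10 × 8 × 7 = 560
  Keyway intermittent contact: 7 × 2 × 3 = 42
  Crimp wear: 7 × 4 × 8 = 224
RPN > 47: Harness deformation (144), Crimp jamming (48), Hinge intermittent contact (560), Crimp wear (224).
Sum: 144 + 48 + 560 + 224 = 976.

976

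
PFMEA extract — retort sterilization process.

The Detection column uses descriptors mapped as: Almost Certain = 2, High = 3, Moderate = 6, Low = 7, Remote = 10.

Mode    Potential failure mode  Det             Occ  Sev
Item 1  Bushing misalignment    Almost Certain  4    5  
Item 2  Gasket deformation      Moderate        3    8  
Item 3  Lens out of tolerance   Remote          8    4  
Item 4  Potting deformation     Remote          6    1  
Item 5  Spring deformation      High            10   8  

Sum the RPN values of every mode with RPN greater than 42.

764

RPN = Severity × Occurrence × Detection:
  Item 1: 5 × 4 × 2 = 40
  Item 2: 8 × 3 × 6 = 144
  Item 3: 4 × 8 × 10 = 320
  Item 4: 1 × 6 × 10 = 60
  Item 5: 8 × 10 × 3 = 240
RPN > 42: Item 2 (144), Item 3 (320), Item 4 (60), Item 5 (240).
Sum: 144 + 320 + 60 + 240 = 764.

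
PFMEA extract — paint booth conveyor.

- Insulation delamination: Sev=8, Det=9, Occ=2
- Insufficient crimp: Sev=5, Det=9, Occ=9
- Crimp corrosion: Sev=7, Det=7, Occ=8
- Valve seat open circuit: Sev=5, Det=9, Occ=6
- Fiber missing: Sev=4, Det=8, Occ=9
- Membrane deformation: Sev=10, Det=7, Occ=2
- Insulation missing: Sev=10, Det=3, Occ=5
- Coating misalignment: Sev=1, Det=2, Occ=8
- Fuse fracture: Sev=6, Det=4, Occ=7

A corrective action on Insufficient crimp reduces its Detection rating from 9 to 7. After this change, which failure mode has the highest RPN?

RPN = Severity × Occurrence × Detection:
  Insulation delamination: 8 × 2 × 9 = 144
  Insufficient crimp: 5 × 9 × 9 = 405
  Crimp corrosion: 7 × 8 × 7 = 392
  Valve seat open circuit: 5 × 6 × 9 = 270
  Fiber missing: 4 × 9 × 8 = 288
  Membrane deformation: 10 × 2 × 7 = 140
  Insulation missing: 10 × 5 × 3 = 150
  Coating misalignment: 1 × 8 × 2 = 16
  Fuse fracture: 6 × 7 × 4 = 168
After action: Insufficient crimp → 5 × 9 × 7 = 315.
Revised RPNs: Crimp corrosion=392, Insufficient crimp=315, Fiber missing=288, Valve seat open circuit=270, Fuse fracture=168, Insulation missing=150, Insulation delamination=144, Membrane deformation=140, Coating misalignment=16.
Highest is now Crimp corrosion (392).

Crimp corrosion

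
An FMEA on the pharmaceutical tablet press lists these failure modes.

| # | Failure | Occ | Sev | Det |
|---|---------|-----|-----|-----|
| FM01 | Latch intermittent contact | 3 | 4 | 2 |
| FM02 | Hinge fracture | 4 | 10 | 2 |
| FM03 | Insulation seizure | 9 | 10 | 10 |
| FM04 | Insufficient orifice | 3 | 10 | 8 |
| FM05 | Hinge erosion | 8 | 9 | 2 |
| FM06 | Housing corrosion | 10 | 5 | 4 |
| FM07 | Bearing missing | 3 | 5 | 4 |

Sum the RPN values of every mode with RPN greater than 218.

1140

RPN = Severity × Occurrence × Detection:
  FM01: 4 × 3 × 2 = 24
  FM02: 10 × 4 × 2 = 80
  FM03: 10 × 9 × 10 = 900
  FM04: 10 × 3 × 8 = 240
  FM05: 9 × 8 × 2 = 144
  FM06: 5 × 10 × 4 = 200
  FM07: 5 × 3 × 4 = 60
RPN > 218: FM03 (900), FM04 (240).
Sum: 900 + 240 = 1140.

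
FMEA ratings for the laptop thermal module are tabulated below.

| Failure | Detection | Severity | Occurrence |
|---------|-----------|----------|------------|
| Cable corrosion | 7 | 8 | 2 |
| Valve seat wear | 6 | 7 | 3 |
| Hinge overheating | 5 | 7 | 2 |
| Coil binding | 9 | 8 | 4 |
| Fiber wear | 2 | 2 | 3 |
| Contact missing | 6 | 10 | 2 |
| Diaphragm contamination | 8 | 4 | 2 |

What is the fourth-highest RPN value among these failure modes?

112

RPN = Severity × Occurrence × Detection:
  Cable corrosion: 8 × 2 × 7 = 112
  Valve seat wear: 7 × 3 × 6 = 126
  Hinge overheating: 7 × 2 × 5 = 70
  Coil binding: 8 × 4 × 9 = 288
  Fiber wear: 2 × 3 × 2 = 12
  Contact missing: 10 × 2 × 6 = 120
  Diaphragm contamination: 4 × 2 × 8 = 64
Sorted descending: 288, 126, 120, 112, 70, 64, 12.
The fourth-highest RPN is 112 (Cable corrosion).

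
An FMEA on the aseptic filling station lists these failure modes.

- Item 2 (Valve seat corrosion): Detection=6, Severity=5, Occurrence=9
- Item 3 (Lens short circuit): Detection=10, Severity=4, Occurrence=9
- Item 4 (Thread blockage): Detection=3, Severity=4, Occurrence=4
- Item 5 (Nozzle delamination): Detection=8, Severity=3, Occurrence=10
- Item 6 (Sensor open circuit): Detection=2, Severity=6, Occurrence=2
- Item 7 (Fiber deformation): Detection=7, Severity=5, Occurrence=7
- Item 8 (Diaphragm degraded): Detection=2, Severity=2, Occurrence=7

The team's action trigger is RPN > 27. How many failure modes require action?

RPN = Severity × Occurrence × Detection:
  Item 2: 5 × 9 × 6 = 270
  Item 3: 4 × 9 × 10 = 360
  Item 4: 4 × 4 × 3 = 48
  Item 5: 3 × 10 × 8 = 240
  Item 6: 6 × 2 × 2 = 24
  Item 7: 5 × 7 × 7 = 245
  Item 8: 2 × 7 × 2 = 28
Modes with RPN > 27: Item 2 (270), Item 3 (360), Item 4 (48), Item 5 (240), Item 7 (245), Item 8 (28) → 6.

6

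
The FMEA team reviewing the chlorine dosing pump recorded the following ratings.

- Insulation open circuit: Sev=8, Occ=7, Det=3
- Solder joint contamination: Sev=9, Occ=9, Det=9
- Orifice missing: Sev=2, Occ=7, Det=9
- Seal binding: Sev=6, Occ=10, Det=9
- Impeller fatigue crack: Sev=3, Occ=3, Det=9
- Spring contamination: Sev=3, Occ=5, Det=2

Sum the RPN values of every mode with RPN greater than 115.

1563

RPN = Severity × Occurrence × Detection:
  Insulation open circuit: 8 × 7 × 3 = 168
  Solder joint contamination: 9 × 9 × 9 = 729
  Orifice missing: 2 × 7 × 9 = 126
  Seal binding: 6 × 10 × 9 = 540
  Impeller fatigue crack: 3 × 3 × 9 = 81
  Spring contamination: 3 × 5 × 2 = 30
RPN > 115: Insulation open circuit (168), Solder joint contamination (729), Orifice missing (126), Seal binding (540).
Sum: 168 + 729 + 126 + 540 = 1563.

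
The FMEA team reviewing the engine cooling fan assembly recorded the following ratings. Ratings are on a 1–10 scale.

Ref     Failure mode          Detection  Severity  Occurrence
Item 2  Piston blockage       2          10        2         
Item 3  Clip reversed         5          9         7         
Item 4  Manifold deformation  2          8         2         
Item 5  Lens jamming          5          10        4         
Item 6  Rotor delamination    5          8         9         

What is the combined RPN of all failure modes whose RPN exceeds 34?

RPN = Severity × Occurrence × Detection:
  Item 2: 10 × 2 × 2 = 40
  Item 3: 9 × 7 × 5 = 315
  Item 4: 8 × 2 × 2 = 32
  Item 5: 10 × 4 × 5 = 200
  Item 6: 8 × 9 × 5 = 360
RPN > 34: Item 2 (40), Item 3 (315), Item 5 (200), Item 6 (360).
Sum: 40 + 315 + 200 + 360 = 915.

915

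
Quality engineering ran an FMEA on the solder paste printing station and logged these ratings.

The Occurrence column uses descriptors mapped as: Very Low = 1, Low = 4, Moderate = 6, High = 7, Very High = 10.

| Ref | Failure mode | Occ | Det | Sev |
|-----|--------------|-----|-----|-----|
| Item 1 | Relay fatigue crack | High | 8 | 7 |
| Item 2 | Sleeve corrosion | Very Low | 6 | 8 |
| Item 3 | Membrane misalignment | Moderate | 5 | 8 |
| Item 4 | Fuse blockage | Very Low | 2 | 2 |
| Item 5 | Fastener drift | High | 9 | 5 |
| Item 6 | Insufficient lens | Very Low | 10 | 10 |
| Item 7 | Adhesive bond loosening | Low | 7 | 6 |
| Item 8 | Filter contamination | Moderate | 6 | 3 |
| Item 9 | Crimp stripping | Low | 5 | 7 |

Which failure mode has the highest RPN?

Item 1

RPN = Severity × Occurrence × Detection:
  Item 1: 7 × 7 × 8 = 392
  Item 2: 8 × 1 × 6 = 48
  Item 3: 8 × 6 × 5 = 240
  Item 4: 2 × 1 × 2 = 4
  Item 5: 5 × 7 × 9 = 315
  Item 6: 10 × 1 × 10 = 100
  Item 7: 6 × 4 × 7 = 168
  Item 8: 3 × 6 × 6 = 108
  Item 9: 7 × 4 × 5 = 140
Highest RPN is 392 → Item 1.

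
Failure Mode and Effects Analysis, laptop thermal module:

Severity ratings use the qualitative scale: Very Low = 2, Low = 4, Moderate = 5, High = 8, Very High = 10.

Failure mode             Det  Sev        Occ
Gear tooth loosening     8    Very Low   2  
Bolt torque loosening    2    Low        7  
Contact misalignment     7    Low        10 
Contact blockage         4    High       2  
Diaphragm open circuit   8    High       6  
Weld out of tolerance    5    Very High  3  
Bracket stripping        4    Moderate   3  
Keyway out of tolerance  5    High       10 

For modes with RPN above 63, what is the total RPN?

RPN = Severity × Occurrence × Detection:
  Gear tooth loosening: 2 × 2 × 8 = 32
  Bolt torque loosening: 4 × 7 × 2 = 56
  Contact misalignment: 4 × 10 × 7 = 280
  Contact blockage: 8 × 2 × 4 = 64
  Diaphragm open circuit: 8 × 6 × 8 = 384
  Weld out of tolerance: 10 × 3 × 5 = 150
  Bracket stripping: 5 × 3 × 4 = 60
  Keyway out of tolerance: 8 × 10 × 5 = 400
RPN > 63: Contact misalignment (280), Contact blockage (64), Diaphragm open circuit (384), Weld out of tolerance (150), Keyway out of tolerance (400).
Sum: 280 + 64 + 384 + 150 + 400 = 1278.

1278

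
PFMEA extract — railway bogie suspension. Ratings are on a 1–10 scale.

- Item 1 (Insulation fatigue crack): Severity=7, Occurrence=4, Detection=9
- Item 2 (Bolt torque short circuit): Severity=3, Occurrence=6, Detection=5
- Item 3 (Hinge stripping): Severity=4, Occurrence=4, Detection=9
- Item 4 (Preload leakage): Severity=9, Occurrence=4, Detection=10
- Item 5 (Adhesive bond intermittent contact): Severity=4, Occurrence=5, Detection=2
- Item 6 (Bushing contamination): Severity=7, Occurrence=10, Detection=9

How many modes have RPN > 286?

RPN = Severity × Occurrence × Detection:
  Item 1: 7 × 4 × 9 = 252
  Item 2: 3 × 6 × 5 = 90
  Item 3: 4 × 4 × 9 = 144
  Item 4: 9 × 4 × 10 = 360
  Item 5: 4 × 5 × 2 = 40
  Item 6: 7 × 10 × 9 = 630
Modes with RPN > 286: Item 4 (360), Item 6 (630) → 2.

2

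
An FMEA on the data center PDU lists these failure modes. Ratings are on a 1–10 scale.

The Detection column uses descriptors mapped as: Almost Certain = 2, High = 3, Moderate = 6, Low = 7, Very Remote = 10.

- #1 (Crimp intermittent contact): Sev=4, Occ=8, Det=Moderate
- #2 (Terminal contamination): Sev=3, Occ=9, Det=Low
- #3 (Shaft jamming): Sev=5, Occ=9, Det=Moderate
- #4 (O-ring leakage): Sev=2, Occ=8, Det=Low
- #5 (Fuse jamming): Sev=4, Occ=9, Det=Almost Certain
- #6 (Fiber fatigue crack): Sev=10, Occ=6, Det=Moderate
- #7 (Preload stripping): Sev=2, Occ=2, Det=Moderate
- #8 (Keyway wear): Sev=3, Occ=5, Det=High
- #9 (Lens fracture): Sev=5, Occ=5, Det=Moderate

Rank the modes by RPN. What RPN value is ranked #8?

RPN = Severity × Occurrence × Detection:
  #1: 4 × 8 × 6 = 192
  #2: 3 × 9 × 7 = 189
  #3: 5 × 9 × 6 = 270
  #4: 2 × 8 × 7 = 112
  #5: 4 × 9 × 2 = 72
  #6: 10 × 6 × 6 = 360
  #7: 2 × 2 × 6 = 24
  #8: 3 × 5 × 3 = 45
  #9: 5 × 5 × 6 = 150
Sorted descending: 360, 270, 192, 189, 150, 112, 72, 45, 24.
The eighth-highest RPN is 45 (#8).

45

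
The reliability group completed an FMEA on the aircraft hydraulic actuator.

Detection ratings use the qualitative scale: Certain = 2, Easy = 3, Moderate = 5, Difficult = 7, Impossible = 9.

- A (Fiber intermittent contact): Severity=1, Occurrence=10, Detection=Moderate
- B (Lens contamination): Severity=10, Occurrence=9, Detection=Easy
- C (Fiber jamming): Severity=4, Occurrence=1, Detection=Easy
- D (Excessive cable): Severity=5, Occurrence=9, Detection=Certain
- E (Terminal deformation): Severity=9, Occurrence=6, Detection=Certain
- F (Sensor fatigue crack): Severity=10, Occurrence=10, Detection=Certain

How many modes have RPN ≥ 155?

RPN = Severity × Occurrence × Detection:
  A: 1 × 10 × 5 = 50
  B: 10 × 9 × 3 = 270
  C: 4 × 1 × 3 = 12
  D: 5 × 9 × 2 = 90
  E: 9 × 6 × 2 = 108
  F: 10 × 10 × 2 = 200
Modes with RPN ≥ 155: B (270), F (200) → 2.

2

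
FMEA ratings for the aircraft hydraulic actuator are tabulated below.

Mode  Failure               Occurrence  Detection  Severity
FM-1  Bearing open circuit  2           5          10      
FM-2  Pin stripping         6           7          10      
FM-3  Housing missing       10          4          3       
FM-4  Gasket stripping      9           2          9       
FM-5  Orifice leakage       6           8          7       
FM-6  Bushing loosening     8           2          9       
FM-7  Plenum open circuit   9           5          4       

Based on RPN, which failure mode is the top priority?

RPN = Severity × Occurrence × Detection:
  FM-1: 10 × 2 × 5 = 100
  FM-2: 10 × 6 × 7 = 420
  FM-3: 3 × 10 × 4 = 120
  FM-4: 9 × 9 × 2 = 162
  FM-5: 7 × 6 × 8 = 336
  FM-6: 9 × 8 × 2 = 144
  FM-7: 4 × 9 × 5 = 180
Highest RPN is 420 → FM-2.

FM-2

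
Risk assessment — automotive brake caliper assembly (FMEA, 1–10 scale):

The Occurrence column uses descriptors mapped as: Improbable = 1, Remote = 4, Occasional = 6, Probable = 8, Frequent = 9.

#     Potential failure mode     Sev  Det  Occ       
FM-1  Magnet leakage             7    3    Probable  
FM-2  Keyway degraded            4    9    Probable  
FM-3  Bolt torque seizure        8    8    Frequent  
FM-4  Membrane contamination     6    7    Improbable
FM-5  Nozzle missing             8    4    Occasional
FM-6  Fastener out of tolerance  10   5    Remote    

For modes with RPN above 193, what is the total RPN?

RPN = Severity × Occurrence × Detection:
  FM-1: 7 × 8 × 3 = 168
  FM-2: 4 × 8 × 9 = 288
  FM-3: 8 × 9 × 8 = 576
  FM-4: 6 × 1 × 7 = 42
  FM-5: 8 × 6 × 4 = 192
  FM-6: 10 × 4 × 5 = 200
RPN > 193: FM-2 (288), FM-3 (576), FM-6 (200).
Sum: 288 + 576 + 200 = 1064.

1064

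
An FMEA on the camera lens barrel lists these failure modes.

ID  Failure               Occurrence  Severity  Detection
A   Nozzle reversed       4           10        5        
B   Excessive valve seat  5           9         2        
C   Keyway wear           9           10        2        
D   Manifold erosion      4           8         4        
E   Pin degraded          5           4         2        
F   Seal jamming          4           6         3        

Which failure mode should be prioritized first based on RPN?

A

RPN = Severity × Occurrence × Detection:
  A: 10 × 4 × 5 = 200
  B: 9 × 5 × 2 = 90
  C: 10 × 9 × 2 = 180
  D: 8 × 4 × 4 = 128
  E: 4 × 5 × 2 = 40
  F: 6 × 4 × 3 = 72
Highest RPN is 200 → A.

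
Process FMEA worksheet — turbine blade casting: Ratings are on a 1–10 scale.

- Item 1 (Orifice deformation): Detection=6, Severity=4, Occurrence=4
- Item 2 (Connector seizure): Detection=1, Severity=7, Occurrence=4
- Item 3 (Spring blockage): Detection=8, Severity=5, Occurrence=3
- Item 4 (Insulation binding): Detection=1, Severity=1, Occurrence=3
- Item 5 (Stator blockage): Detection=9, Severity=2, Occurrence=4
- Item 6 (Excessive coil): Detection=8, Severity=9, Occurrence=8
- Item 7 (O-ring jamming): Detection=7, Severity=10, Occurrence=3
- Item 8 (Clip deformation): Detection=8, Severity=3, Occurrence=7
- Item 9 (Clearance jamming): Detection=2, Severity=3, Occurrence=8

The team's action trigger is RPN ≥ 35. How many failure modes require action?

RPN = Severity × Occurrence × Detection:
  Item 1: 4 × 4 × 6 = 96
  Item 2: 7 × 4 × 1 = 28
  Item 3: 5 × 3 × 8 = 120
  Item 4: 1 × 3 × 1 = 3
  Item 5: 2 × 4 × 9 = 72
  Item 6: 9 × 8 × 8 = 576
  Item 7: 10 × 3 × 7 = 210
  Item 8: 3 × 7 × 8 = 168
  Item 9: 3 × 8 × 2 = 48
Modes with RPN ≥ 35: Item 1 (96), Item 3 (120), Item 5 (72), Item 6 (576), Item 7 (210), Item 8 (168), Item 9 (48) → 7.

7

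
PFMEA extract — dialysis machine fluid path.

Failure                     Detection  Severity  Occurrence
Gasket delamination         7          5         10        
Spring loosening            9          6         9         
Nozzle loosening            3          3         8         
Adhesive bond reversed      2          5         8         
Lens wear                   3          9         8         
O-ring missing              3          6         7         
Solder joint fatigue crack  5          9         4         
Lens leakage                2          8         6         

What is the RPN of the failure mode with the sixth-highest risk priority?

RPN = Severity × Occurrence × Detection:
  Gasket delamination: 5 × 10 × 7 = 350
  Spring loosening: 6 × 9 × 9 = 486
  Nozzle loosening: 3 × 8 × 3 = 72
  Adhesive bond reversed: 5 × 8 × 2 = 80
  Lens wear: 9 × 8 × 3 = 216
  O-ring missing: 6 × 7 × 3 = 126
  Solder joint fatigue crack: 9 × 4 × 5 = 180
  Lens leakage: 8 × 6 × 2 = 96
Sorted descending: 486, 350, 216, 180, 126, 96, 80, 72.
The sixth-highest RPN is 96 (Lens leakage).

96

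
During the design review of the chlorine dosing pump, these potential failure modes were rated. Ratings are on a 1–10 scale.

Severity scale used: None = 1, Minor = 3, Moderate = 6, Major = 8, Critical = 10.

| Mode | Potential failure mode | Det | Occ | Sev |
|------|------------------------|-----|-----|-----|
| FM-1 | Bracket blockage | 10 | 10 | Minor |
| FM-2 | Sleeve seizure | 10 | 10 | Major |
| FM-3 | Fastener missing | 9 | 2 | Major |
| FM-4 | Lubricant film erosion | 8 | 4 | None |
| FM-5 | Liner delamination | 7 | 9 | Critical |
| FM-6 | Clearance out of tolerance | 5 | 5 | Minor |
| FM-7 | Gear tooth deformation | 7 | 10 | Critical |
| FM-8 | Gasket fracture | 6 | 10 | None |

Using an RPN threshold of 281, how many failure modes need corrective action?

4

RPN = Severity × Occurrence × Detection:
  FM-1: 3 × 10 × 10 = 300
  FM-2: 8 × 10 × 10 = 800
  FM-3: 8 × 2 × 9 = 144
  FM-4: 1 × 4 × 8 = 32
  FM-5: 10 × 9 × 7 = 630
  FM-6: 3 × 5 × 5 = 75
  FM-7: 10 × 10 × 7 = 700
  FM-8: 1 × 10 × 6 = 60
Modes with RPN ≥ 281: FM-1 (300), FM-2 (800), FM-5 (630), FM-7 (700) → 4.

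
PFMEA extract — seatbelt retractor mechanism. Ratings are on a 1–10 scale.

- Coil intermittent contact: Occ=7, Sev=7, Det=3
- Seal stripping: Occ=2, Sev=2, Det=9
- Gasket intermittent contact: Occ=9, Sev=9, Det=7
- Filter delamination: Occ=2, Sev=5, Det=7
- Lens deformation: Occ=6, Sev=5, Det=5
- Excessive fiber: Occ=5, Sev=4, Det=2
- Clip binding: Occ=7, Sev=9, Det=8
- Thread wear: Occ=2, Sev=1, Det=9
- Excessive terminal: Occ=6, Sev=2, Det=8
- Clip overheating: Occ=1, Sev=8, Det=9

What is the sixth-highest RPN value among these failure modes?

72

RPN = Severity × Occurrence × Detection:
  Coil intermittent contact: 7 × 7 × 3 = 147
  Seal stripping: 2 × 2 × 9 = 36
  Gasket intermittent contact: 9 × 9 × 7 = 567
  Filter delamination: 5 × 2 × 7 = 70
  Lens deformation: 5 × 6 × 5 = 150
  Excessive fiber: 4 × 5 × 2 = 40
  Clip binding: 9 × 7 × 8 = 504
  Thread wear: 1 × 2 × 9 = 18
  Excessive terminal: 2 × 6 × 8 = 96
  Clip overheating: 8 × 1 × 9 = 72
Sorted descending: 567, 504, 150, 147, 96, 72, 70, 40, 36, 18.
The sixth-highest RPN is 72 (Clip overheating).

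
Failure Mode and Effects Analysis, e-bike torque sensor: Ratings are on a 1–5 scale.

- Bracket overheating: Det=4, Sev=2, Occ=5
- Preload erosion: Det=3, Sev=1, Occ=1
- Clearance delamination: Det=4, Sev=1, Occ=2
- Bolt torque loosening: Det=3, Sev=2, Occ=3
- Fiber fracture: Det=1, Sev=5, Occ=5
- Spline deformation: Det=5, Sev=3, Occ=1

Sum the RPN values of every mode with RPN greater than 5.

106

RPN = Severity × Occurrence × Detection:
  Bracket overheating: 2 × 5 × 4 = 40
  Preload erosion: 1 × 1 × 3 = 3
  Clearance delamination: 1 × 2 × 4 = 8
  Bolt torque loosening: 2 × 3 × 3 = 18
  Fiber fracture: 5 × 5 × 1 = 25
  Spline deformation: 3 × 1 × 5 = 15
RPN > 5: Bracket overheating (40), Clearance delamination (8), Bolt torque loosening (18), Fiber fracture (25), Spline deformation (15).
Sum: 40 + 8 + 18 + 25 + 15 = 106.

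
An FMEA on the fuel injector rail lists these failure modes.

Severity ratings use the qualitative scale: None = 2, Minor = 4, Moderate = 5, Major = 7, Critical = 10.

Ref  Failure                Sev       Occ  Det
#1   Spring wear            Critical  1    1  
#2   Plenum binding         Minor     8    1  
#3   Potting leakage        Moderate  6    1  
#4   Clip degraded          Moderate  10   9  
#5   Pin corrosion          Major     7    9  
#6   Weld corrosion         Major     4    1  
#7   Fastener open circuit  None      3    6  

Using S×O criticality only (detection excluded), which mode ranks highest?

Criticality = Severity × Occurrence:
  #1: 10 × 1 = 10
  #2: 4 × 8 = 32
  #3: 5 × 6 = 30
  #4: 5 × 10 = 50
  #5: 7 × 7 = 49
  #6: 7 × 4 = 28
  #7: 2 × 3 = 6
Highest criticality is 50 → #4.

#4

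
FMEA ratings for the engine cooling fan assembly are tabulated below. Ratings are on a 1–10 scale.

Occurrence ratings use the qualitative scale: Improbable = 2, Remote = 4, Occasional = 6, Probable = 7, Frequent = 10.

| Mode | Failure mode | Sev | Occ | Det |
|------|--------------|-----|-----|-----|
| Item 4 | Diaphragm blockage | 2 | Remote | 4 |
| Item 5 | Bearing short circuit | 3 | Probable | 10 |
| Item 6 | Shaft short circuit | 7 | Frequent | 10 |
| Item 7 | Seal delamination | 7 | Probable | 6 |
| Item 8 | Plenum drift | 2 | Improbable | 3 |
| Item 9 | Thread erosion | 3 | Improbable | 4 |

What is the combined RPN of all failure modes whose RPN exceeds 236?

RPN = Severity × Occurrence × Detection:
  Item 4: 2 × 4 × 4 = 32
  Item 5: 3 × 7 × 10 = 210
  Item 6: 7 × 10 × 10 = 700
  Item 7: 7 × 7 × 6 = 294
  Item 8: 2 × 2 × 3 = 12
  Item 9: 3 × 2 × 4 = 24
RPN > 236: Item 6 (700), Item 7 (294).
Sum: 700 + 294 = 994.

994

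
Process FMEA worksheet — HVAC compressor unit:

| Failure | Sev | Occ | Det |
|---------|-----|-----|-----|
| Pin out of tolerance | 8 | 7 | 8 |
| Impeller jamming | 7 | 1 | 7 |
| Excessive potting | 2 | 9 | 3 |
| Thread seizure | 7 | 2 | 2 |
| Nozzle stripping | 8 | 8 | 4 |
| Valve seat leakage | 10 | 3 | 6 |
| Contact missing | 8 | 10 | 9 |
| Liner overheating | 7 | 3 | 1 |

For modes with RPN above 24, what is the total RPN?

RPN = Severity × Occurrence × Detection:
  Pin out of tolerance: 8 × 7 × 8 = 448
  Impeller jamming: 7 × 1 × 7 = 49
  Excessive potting: 2 × 9 × 3 = 54
  Thread seizure: 7 × 2 × 2 = 28
  Nozzle stripping: 8 × 8 × 4 = 256
  Valve seat leakage: 10 × 3 × 6 = 180
  Contact missing: 8 × 10 × 9 = 720
  Liner overheating: 7 × 3 × 1 = 21
RPN > 24: Pin out of tolerance (448), Impeller jamming (49), Excessive potting (54), Thread seizure (28), Nozzle stripping (256), Valve seat leakage (180), Contact missing (720).
Sum: 448 + 49 + 54 + 28 + 256 + 180 + 720 = 1735.

1735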